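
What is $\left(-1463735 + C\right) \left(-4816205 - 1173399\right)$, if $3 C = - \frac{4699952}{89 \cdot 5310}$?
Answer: $\frac{6214945692985851404}{708885} \approx 8.7672 \cdot 10^{12}$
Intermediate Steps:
$C = - \frac{2349976}{708885}$ ($C = \frac{\left(-4699952\right) \frac{1}{89 \cdot 5310}}{3} = \frac{\left(-4699952\right) \frac{1}{472590}}{3} = \frac{1}{3} \left(- \frac{2349976}{236295}\right) = - \frac{2349976}{708885} \approx -3.315$)
$\left(-1463735 + C\right) \left(-4816205 - 1173399\right) = \left(-1463735 - \frac{2349976}{708885}\right) \left(-4816205 - 1173399\right) = \left(- \frac{1037622135451}{708885}\right) \left(-5989604\right) = \frac{6214945692985851404}{708885}$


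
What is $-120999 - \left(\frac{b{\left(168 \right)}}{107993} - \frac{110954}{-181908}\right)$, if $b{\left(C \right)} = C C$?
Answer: $- \frac{1188508569780035}{9822395322} \approx -1.21 \cdot 10^{5}$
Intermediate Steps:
$b{\left(C \right)} = C^{2}$
$-120999 - \left(\frac{b{\left(168 \right)}}{107993} - \frac{110954}{-181908}\right) = -120999 - \left(\frac{168^{2}}{107993} - \frac{110954}{-181908}\right) = -120999 - \left(28224 \cdot \frac{1}{107993} - - \frac{55477}{90954}\right) = -120999 - \left(\frac{28224}{107993} + \frac{55477}{90954}\right) = -120999 - \frac{8558213357}{9822395322} = - \frac{1188508569780035}{9822395322}$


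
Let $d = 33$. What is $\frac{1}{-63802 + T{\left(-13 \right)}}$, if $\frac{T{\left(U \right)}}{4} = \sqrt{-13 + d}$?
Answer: $- \frac{31901}{2035347442} - \frac{2 \sqrt{5}}{1017673721} \approx -1.5678 \cdot 10^{-5}$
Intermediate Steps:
$T{\left(U \right)} = 8 \sqrt{5}$ ($T{\left(U \right)} = 4 \sqrt{-13 + 33} = 4 \sqrt{20} = 4 \cdot 2 \sqrt{5} = 8 \sqrt{5}$)
$\frac{1}{-63802 + T{\left(-13 \right)}} = \frac{1}{-63802 + 8 \sqrt{5}}$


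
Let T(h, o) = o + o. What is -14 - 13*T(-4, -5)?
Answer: 116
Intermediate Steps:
T(h, o) = 2*o
-14 - 13*T(-4, -5) = -14 - 26*(-5) = -14 - 13*(-10) = -14 + 130 = 116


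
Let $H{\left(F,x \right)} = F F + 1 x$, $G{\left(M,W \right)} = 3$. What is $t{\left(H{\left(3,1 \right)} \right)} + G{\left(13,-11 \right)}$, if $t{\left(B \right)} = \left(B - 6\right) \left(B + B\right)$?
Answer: $83$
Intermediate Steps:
$H{\left(F,x \right)} = x + F^{2}$ ($H{\left(F,x \right)} = F^{2} + x = x + F^{2}$)
$t{\left(B \right)} = 2 B \left(-6 + B\right)$ ($t{\left(B \right)} = \left(-6 + B\right) 2 B = 2 B \left(-6 + B\right)$)
$t{\left(H{\left(3,1 \right)} \right)} + G{\left(13,-11 \right)} = 2 \left(1 + 3^{2}\right) \left(-6 + \left(1 + 3^{2}\right)\right) + 3 = 2 \left(1 + 9\right) \left(-6 + \left(1 + 9\right)\right) + 3 = 2 \cdot 10 \left(-6 + 10\right) + 3 = 2 \cdot 10 \cdot 4 + 3 = 80 + 3 = 83$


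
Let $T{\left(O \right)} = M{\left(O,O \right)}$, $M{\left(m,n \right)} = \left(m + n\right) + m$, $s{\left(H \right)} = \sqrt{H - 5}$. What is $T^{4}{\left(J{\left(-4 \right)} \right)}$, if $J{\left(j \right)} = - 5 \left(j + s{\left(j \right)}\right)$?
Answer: $-26679375 - 17010000 i \approx -2.6679 \cdot 10^{7} - 1.701 \cdot 10^{7} i$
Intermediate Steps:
$s{\left(H \right)} = \sqrt{-5 + H}$
$J{\left(j \right)} = - 5 j - 5 \sqrt{-5 + j}$ ($J{\left(j \right)} = - 5 \left(j + \sqrt{-5 + j}\right) = - 5 j - 5 \sqrt{-5 + j}$)
$M{\left(m,n \right)} = n + 2 m$
$T{\left(O \right)} = 3 O$ ($T{\left(O \right)} = O + 2 O = 3 O$)
$T^{4}{\left(J{\left(-4 \right)} \right)} = \left(3 \left(\left(-5\right) \left(-4\right) - 5 \sqrt{-5 - 4}\right)\right)^{4} = \left(3 \left(20 - 5 \sqrt{-9}\right)\right)^{4} = \left(3 \left(20 - 5 \cdot 3 i\right)\right)^{4} = \left(3 \left(20 - 15 i\right)\right)^{4} = \left(60 - 45 i\right)^{4}$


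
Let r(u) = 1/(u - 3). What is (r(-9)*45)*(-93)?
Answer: 1395/4 ≈ 348.75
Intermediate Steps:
r(u) = 1/(-3 + u)
(r(-9)*45)*(-93) = (45/(-3 - 9))*(-93) = (45/(-12))*(-93) = -1/12*45*(-93) = -15/4*(-93) = 1395/4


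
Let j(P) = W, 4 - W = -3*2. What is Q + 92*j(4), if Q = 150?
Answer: 1070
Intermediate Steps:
W = 10 (W = 4 - (-3)*2 = 4 - 1*(-6) = 4 + 6 = 10)
j(P) = 10
Q + 92*j(4) = 150 + 92*10 = 150 + 920 = 1070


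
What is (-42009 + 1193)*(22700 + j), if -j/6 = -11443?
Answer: -3728868128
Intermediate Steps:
j = 68658 (j = -6*(-11443) = 68658)
(-42009 + 1193)*(22700 + j) = (-42009 + 1193)*(22700 + 68658) = -40816*91358 = -3728868128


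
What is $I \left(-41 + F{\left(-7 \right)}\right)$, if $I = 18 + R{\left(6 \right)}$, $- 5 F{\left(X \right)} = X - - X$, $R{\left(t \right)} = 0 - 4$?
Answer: $- \frac{2674}{5} \approx -534.8$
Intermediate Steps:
$R{\left(t \right)} = -4$ ($R{\left(t \right)} = 0 - 4 = -4$)
$F{\left(X \right)} = - \frac{2 X}{5}$ ($F{\left(X \right)} = - \frac{X - - X}{5} = - \frac{X + X}{5} = - \frac{2 X}{5}$)
$I = 14$ ($I = 18 - 4 = 14$)
$I \left(-41 + F{\left(-7 \right)}\right) = 14 \left(-41 - - \frac{14}{5}\right) = 14 \left(-41 + \frac{14}{5}\right) = 14 \left(- \frac{191}{5}\right) = - \frac{2674}{5}$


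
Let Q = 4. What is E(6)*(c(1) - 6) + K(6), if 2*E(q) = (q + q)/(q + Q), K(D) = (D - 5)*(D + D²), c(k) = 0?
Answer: 192/5 ≈ 38.400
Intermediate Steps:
K(D) = (-5 + D)*(D + D²)
E(q) = q/(4 + q) (E(q) = ((q + q)/(q + 4))/2 = ((2*q)/(4 + q))/2 = (2*q/(4 + q))/2 = q/(4 + q))
E(6)*(c(1) - 6) + K(6) = (6/(4 + 6))*(0 - 6) + 6*(-5 + 6² - 4*6) = (6/10)*(-6) + 6*(-5 + 36 - 24) = (6*(⅒))*(-6) + 6*7 = (⅗)*(-6) + 42 = -18/5 + 42 = 192/5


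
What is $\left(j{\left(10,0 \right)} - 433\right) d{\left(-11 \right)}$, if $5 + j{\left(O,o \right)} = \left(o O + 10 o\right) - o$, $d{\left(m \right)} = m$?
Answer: $4818$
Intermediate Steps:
$j{\left(O,o \right)} = -5 + 9 o + O o$ ($j{\left(O,o \right)} = -5 - \left(- 9 o - o O\right) = -5 - \left(- 9 o - O o\right) = -5 + \left(9 o + O o\right) = -5 + 9 o + O o$)
$\left(j{\left(10,0 \right)} - 433\right) d{\left(-11 \right)} = \left(\left(-5 + 9 \cdot 0 + 10 \cdot 0\right) - 433\right) \left(-11\right) = \left(\left(-5 + 0 + 0\right) - 433\right) \left(-11\right) = \left(-5 - 433\right) \left(-11\right) = \left(-438\right) \left(-11\right) = 4818$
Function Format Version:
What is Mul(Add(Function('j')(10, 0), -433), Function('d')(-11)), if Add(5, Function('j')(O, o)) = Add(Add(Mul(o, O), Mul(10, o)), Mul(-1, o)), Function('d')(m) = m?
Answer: 4818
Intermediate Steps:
Function('j')(O, o) = Add(-5, Mul(9, o), Mul(O, o)) (Function('j')(O, o) = Add(-5, Add(Add(Mul(o, O), Mul(10, o)), Mul(-1, o))) = Add(-5, Add(Add(Mul(O, o), Mul(10, o)), Mul(-1, o))) = Add(-5, Add(Add(Mul(10, o), Mul(O, o)), Mul(-1, o))) = Add(-5, Add(Mul(9, o), Mul(O, o))) = Add(-5, Mul(9, o), Mul(O, o)))
Mul(Add(Function('j')(10, 0), -433), Function('d')(-11)) = Mul(Add(Add(-5, Mul(9, 0), Mul(10, 0)), -433), -11) = Mul(Add(Add(-5, 0, 0), -433), -11) = Mul(Add(-5, -433), -11) = Mul(-438, -11) = 4818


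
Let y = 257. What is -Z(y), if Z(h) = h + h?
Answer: -514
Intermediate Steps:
Z(h) = 2*h
-Z(y) = -2*257 = -1*514 = -514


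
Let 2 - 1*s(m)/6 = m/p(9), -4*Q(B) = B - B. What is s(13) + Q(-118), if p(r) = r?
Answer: 10/3 ≈ 3.3333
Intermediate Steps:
Q(B) = 0 (Q(B) = -(B - B)/4 = -¼*0 = 0)
s(m) = 12 - 2*m/3 (s(m) = 12 - 6*m/9 = 12 - 2*m/3)
s(13) + Q(-118) = (12 - ⅔*13) + 0 = (12 - 26/3) + 0 = 10/3 + 0 = 10/3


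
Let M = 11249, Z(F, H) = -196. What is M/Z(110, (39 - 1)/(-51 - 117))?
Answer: -1607/28 ≈ -57.393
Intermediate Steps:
M/Z(110, (39 - 1)/(-51 - 117)) = 11249/(-196) = 11249*(-1/196) = -1607/28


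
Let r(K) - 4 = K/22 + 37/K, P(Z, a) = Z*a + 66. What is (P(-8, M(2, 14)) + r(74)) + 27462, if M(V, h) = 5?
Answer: 604909/22 ≈ 27496.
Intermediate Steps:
P(Z, a) = 66 + Z*a
r(K) = 4 + 37/K + K/22 (r(K) = 4 + (K/22 + 37/K) = 4 + (37/K + K/22) = 4 + 37/K + K/22)
(P(-8, M(2, 14)) + r(74)) + 27462 = ((66 - 8*5) + (4 + 37/74 + (1/22)*74)) + 27462 = ((66 - 40) + (4 + 37*(1/74) + 37/11)) + 27462 = (26 + (4 + ½ + 37/11)) + 27462 = (26 + 173/22) + 27462 = 745/22 + 27462 = 604909/22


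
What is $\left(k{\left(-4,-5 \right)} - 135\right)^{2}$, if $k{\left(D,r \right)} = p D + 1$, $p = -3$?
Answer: $14884$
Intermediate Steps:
$k{\left(D,r \right)} = 1 - 3 D$ ($k{\left(D,r \right)} = - 3 D + 1 = 1 - 3 D$)
$\left(k{\left(-4,-5 \right)} - 135\right)^{2} = \left(\left(1 - -12\right) - 135\right)^{2} = \left(\left(1 + 12\right) - 135\right)^{2} = \left(13 - 135\right)^{2} = \left(-122\right)^{2} = 14884$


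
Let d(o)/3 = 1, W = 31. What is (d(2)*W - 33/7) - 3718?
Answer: -25408/7 ≈ -3629.7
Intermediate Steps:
d(o) = 3 (d(o) = 3*1 = 3)
(d(2)*W - 33/7) - 3718 = (3*31 - 33/7) - 3718 = (93 - 33*⅐) - 3718 = (93 - 33/7) - 3718 = 618/7 - 3718 = -25408/7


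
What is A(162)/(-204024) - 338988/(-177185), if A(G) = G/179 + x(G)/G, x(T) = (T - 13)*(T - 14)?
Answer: 125302910403841/65517342548445 ≈ 1.9125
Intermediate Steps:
x(T) = (-14 + T)*(-13 + T) (x(T) = (-13 + T)*(-14 + T) = (-14 + T)*(-13 + T))
A(G) = G/179 + (182 + G² - 27*G)/G
A(162)/(-204024) - 338988/(-177185) = (-27 + 182/162 + (180/179)*162)/(-204024) - 338988/(-177185) = (-27 + 182*(1/162) + 29160/179)*(-1/204024) - 338988*(-1/177185) = (-27 + 91/81 + 29160/179)*(-1/204024) + 338988/177185 = (1986776/14499)*(-1/204024) + 338988/177185 = -248347/369767997 + 338988/177185 = 125302910403841/65517342548445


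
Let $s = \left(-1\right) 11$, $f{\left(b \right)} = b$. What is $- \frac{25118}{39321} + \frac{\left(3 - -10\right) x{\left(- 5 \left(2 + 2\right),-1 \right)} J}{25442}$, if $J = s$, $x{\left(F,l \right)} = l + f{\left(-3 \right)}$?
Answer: $- \frac{308280272}{500202441} \approx -0.61631$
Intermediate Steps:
$x{\left(F,l \right)} = -3 + l$ ($x{\left(F,l \right)} = l - 3 = -3 + l$)
$s = -11$
$J = -11$
$- \frac{25118}{39321} + \frac{\left(3 - -10\right) x{\left(- 5 \left(2 + 2\right),-1 \right)} J}{25442} = - \frac{25118}{39321} + \frac{\left(3 - -10\right) \left(-3 - 1\right) \left(-11\right)}{25442} = \left(-25118\right) \frac{1}{39321} + \left(3 + 10\right) \left(-4\right) \left(-11\right) \frac{1}{25442} = - \frac{25118}{39321} + 13 \left(-4\right) \left(-11\right) \frac{1}{25442} = - \frac{25118}{39321} + \left(-52\right) \left(-11\right) \frac{1}{25442} = - \frac{25118}{39321} + 572 \cdot \frac{1}{25442} = - \frac{25118}{39321} + \frac{286}{12721} = - \frac{308280272}{500202441}$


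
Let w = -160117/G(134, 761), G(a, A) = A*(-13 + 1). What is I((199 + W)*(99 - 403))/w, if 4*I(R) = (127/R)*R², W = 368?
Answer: -49976550288/160117 ≈ -3.1213e+5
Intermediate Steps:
G(a, A) = -12*A (G(a, A) = A*(-12) = -12*A)
I(R) = 127*R/4 (I(R) = ((127/R)*R²)/4 = (127*R)/4 = 127*R/4)
w = 160117/9132 (w = -160117/((-12*761)) = -160117/(-9132) = -160117*(-1/9132) = 160117/9132 ≈ 17.534)
I((199 + W)*(99 - 403))/w = (127*((199 + 368)*(99 - 403))/4)/(160117/9132) = (127*(567*(-304))/4)*(9132/160117) = ((127/4)*(-172368))*(9132/160117) = -5472684*9132/160117 = -49976550288/160117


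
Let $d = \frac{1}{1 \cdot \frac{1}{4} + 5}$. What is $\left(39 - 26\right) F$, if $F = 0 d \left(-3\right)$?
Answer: $0$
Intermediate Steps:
$d = \frac{4}{21}$ ($d = \frac{1}{1 \cdot \frac{1}{4} + 5} = \frac{1}{\frac{1}{4} + 5} = \frac{1}{\frac{21}{4}} = \frac{4}{21} \approx 0.19048$)
$F = 0$ ($F = 0 \cdot \frac{4}{21} \left(-3\right) = 0 \left(-3\right) = 0$)
$\left(39 - 26\right) F = \left(39 - 26\right) 0 = 13 \cdot 0 = 0$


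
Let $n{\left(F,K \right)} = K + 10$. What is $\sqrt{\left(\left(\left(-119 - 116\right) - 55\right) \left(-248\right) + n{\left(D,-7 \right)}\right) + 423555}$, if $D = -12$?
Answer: $\sqrt{495478} \approx 703.9$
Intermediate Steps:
$n{\left(F,K \right)} = 10 + K$
$\sqrt{\left(\left(\left(-119 - 116\right) - 55\right) \left(-248\right) + n{\left(D,-7 \right)}\right) + 423555} = \sqrt{\left(\left(\left(-119 - 116\right) - 55\right) \left(-248\right) + \left(10 - 7\right)\right) + 423555} = \sqrt{\left(\left(-235 - 55\right) \left(-248\right) + 3\right) + 423555} = \sqrt{\left(\left(-290\right) \left(-248\right) + 3\right) + 423555} = \sqrt{\left(71920 + 3\right) + 423555} = \sqrt{71923 + 423555} = \sqrt{495478}$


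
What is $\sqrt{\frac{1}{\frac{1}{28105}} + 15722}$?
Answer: $\sqrt{43827} \approx 209.35$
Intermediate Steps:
$\sqrt{\frac{1}{\frac{1}{28105}} + 15722} = \sqrt{28105 + 15722} = \sqrt{43827}$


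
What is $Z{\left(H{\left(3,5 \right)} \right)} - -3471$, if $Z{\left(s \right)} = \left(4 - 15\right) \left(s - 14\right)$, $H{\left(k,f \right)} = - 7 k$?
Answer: $3856$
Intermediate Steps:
$Z{\left(s \right)} = 154 - 11 s$ ($Z{\left(s \right)} = - 11 \left(-14 + s\right) = 154 - 11 s$)
$Z{\left(H{\left(3,5 \right)} \right)} - -3471 = \left(154 - 11 \left(\left(-7\right) 3\right)\right) - -3471 = \left(154 - -231\right) + 3471 = \left(154 + 231\right) + 3471 = 385 + 3471 = 3856$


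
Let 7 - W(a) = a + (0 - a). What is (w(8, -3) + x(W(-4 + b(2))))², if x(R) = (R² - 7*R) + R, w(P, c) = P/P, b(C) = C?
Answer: 64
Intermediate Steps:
W(a) = 7 (W(a) = 7 - (a + (0 - a)) = 7 - (a - a) = 7 - 1*0 = 7 + 0 = 7)
w(P, c) = 1
x(R) = R² - 6*R
(w(8, -3) + x(W(-4 + b(2))))² = (1 + 7*(-6 + 7))² = (1 + 7*1)² = (1 + 7)² = 8² = 64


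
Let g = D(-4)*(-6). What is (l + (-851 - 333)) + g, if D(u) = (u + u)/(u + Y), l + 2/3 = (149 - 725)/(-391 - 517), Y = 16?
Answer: -803602/681 ≈ -1180.0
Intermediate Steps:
l = -22/681 (l = -⅔ + (149 - 725)/(-391 - 517) = -⅔ - 576/(-908) = -⅔ - 576*(-1/908) = -⅔ + 144/227 = -22/681 ≈ -0.032305)
D(u) = 2*u/(16 + u) (D(u) = (u + u)/(u + 16) = (2*u)/(16 + u) = 2*u/(16 + u))
g = 4 (g = (2*(-4)/(16 - 4))*(-6) = (2*(-4)/12)*(-6) = (2*(-4)*(1/12))*(-6) = -⅔*(-6) = 4)
(l + (-851 - 333)) + g = (-22/681 + (-851 - 333)) + 4 = (-22/681 - 1184) + 4 = -806326/681 + 4 = -803602/681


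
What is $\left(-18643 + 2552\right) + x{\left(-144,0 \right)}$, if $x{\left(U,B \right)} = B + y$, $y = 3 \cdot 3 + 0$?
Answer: $-16082$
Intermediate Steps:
$y = 9$ ($y = 9 + 0 = 9$)
$x{\left(U,B \right)} = 9 + B$ ($x{\left(U,B \right)} = B + 9 = 9 + B$)
$\left(-18643 + 2552\right) + x{\left(-144,0 \right)} = \left(-18643 + 2552\right) + \left(9 + 0\right) = -16091 + 9 = -16082$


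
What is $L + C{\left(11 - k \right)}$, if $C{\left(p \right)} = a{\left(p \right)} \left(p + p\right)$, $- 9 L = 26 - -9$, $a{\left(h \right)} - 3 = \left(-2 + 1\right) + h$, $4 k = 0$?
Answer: $\frac{2539}{9} \approx 282.11$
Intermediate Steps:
$k = 0$ ($k = \frac{1}{4} \cdot 0 = 0$)
$a{\left(h \right)} = 2 + h$ ($a{\left(h \right)} = 3 + \left(\left(-2 + 1\right) + h\right) = 3 + \left(-1 + h\right) = 2 + h$)
$L = - \frac{35}{9}$ ($L = - \frac{26 - -9}{9} = - \frac{26 + 9}{9} = \left(- \frac{1}{9}\right) 35 = - \frac{35}{9} \approx -3.8889$)
$C{\left(p \right)} = 2 p \left(2 + p\right)$ ($C{\left(p \right)} = \left(2 + p\right) \left(p + p\right) = \left(2 + p\right) 2 p = 2 p \left(2 + p\right)$)
$L + C{\left(11 - k \right)} = - \frac{35}{9} + 2 \left(11 - 0\right) \left(2 + \left(11 - 0\right)\right) = - \frac{35}{9} + 2 \left(11 + 0\right) \left(2 + \left(11 + 0\right)\right) = - \frac{35}{9} + 2 \cdot 11 \left(2 + 11\right) = - \frac{35}{9} + 2 \cdot 11 \cdot 13 = - \frac{35}{9} + 286 = \frac{2539}{9}$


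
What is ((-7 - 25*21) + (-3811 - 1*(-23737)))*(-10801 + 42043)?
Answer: 605907348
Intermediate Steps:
((-7 - 25*21) + (-3811 - 1*(-23737)))*(-10801 + 42043) = ((-7 - 525) + (-3811 + 23737))*31242 = (-532 + 19926)*31242 = 19394*31242 = 605907348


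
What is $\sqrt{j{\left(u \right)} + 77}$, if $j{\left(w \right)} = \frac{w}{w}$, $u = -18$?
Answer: $\sqrt{78} \approx 8.8318$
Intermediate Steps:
$j{\left(w \right)} = 1$
$\sqrt{j{\left(u \right)} + 77} = \sqrt{1 + 77} = \sqrt{78}$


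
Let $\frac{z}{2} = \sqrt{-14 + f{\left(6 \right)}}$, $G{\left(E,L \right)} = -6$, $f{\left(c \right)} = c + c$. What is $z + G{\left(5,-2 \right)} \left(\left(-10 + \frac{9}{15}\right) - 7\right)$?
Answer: $\frac{492}{5} + 2 i \sqrt{2} \approx 98.4 + 2.8284 i$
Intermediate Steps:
$f{\left(c \right)} = 2 c$
$z = 2 i \sqrt{2}$ ($z = 2 \sqrt{-14 + 2 \cdot 6} = 2 \sqrt{-14 + 12} = 2 \sqrt{-2} = 2 i \sqrt{2} \approx 2.8284 i$)
$z + G{\left(5,-2 \right)} \left(\left(-10 + \frac{9}{15}\right) - 7\right) = 2 i \sqrt{2} - 6 \left(\left(-10 + \frac{9}{15}\right) - 7\right) = 2 i \sqrt{2} - 6 \left(\left(-10 + 9 \cdot \frac{1}{15}\right) - 7\right) = 2 i \sqrt{2} - 6 \left(\left(-10 + \frac{3}{5}\right) - 7\right) = 2 i \sqrt{2} - 6 \left(- \frac{47}{5} - 7\right) = 2 i \sqrt{2} - - \frac{492}{5} = 2 i \sqrt{2} + \frac{492}{5} = \frac{492}{5} + 2 i \sqrt{2}$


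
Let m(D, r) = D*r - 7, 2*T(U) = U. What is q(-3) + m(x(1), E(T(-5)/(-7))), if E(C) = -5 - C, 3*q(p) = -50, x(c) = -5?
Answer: 131/42 ≈ 3.1190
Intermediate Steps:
T(U) = U/2
q(p) = -50/3 (q(p) = (⅓)*(-50) = -50/3)
m(D, r) = -7 + D*r
q(-3) + m(x(1), E(T(-5)/(-7))) = -50/3 + (-7 - 5*(-5 - (½)*(-5)/(-7))) = -50/3 + (-7 - 5*(-5 - (-5)*(-1)/(2*7))) = -50/3 + (-7 - 5*(-5 - 1*5/14)) = -50/3 + (-7 - 5*(-5 - 5/14)) = -50/3 + (-7 - 5*(-75/14)) = -50/3 + (-7 + 375/14) = -50/3 + 277/14 = 131/42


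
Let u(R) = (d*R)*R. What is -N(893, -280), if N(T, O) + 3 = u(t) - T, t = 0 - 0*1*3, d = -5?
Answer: 896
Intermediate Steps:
t = 0 (t = 0 - 0*3 = 0 - 1*0 = 0 + 0 = 0)
u(R) = -5*R² (u(R) = (-5*R)*R = -5*R²)
N(T, O) = -3 - T (N(T, O) = -3 + (-5*0² - T) = -3 + (-5*0 - T) = -3 + (0 - T) = -3 - T)
-N(893, -280) = -(-3 - 1*893) = -(-3 - 893) = -1*(-896) = 896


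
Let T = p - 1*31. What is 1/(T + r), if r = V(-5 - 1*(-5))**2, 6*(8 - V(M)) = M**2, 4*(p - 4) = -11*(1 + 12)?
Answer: 4/5 ≈ 0.80000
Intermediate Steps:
p = -127/4 (p = 4 + (-11*(1 + 12))/4 = 4 + (-11*13)/4 = 4 + (1/4)*(-143) = 4 - 143/4 = -127/4 ≈ -31.750)
V(M) = 8 - M**2/6
T = -251/4 (T = -127/4 - 1*31 = -127/4 - 31 = -251/4 ≈ -62.750)
r = 64 (r = (8 - (-5 - 1*(-5))**2/6)**2 = (8 - (-5 + 5)**2/6)**2 = (8 - 1/6*0**2)**2 = (8 - 1/6*0)**2 = (8 + 0)**2 = 8**2 = 64)
1/(T + r) = 1/(-251/4 + 64) = 1/(5/4) = 4/5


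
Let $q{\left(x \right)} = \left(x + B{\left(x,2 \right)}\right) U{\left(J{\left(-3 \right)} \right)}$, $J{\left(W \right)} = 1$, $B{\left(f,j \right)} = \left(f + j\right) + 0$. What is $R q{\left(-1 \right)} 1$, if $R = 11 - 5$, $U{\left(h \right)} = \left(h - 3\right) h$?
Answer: $0$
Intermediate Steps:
$B{\left(f,j \right)} = f + j$
$U{\left(h \right)} = h \left(-3 + h\right)$ ($U{\left(h \right)} = \left(-3 + h\right) h = h \left(-3 + h\right)$)
$q{\left(x \right)} = -4 - 4 x$ ($q{\left(x \right)} = \left(x + \left(x + 2\right)\right) 1 \left(-3 + 1\right) = \left(x + \left(2 + x\right)\right) 1 \left(-2\right) = \left(2 + 2 x\right) \left(-2\right) = -4 - 4 x$)
$R = 6$ ($R = 11 - 5 = 6$)
$R q{\left(-1 \right)} 1 = 6 \left(-4 - -4\right) 1 = 6 \left(-4 + 4\right) 1 = 6 \cdot 0 \cdot 1 = 0 \cdot 1 = 0$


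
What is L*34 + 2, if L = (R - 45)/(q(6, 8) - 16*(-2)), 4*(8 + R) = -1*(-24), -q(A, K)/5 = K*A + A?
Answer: 61/7 ≈ 8.7143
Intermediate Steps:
q(A, K) = -5*A - 5*A*K (q(A, K) = -5*(K*A + A) = -5*(A*K + A) = -5*(A + A*K) = -5*A - 5*A*K)
R = -2 (R = -8 + (-1*(-24))/4 = -8 + (¼)*24 = -8 + 6 = -2)
L = 47/238 (L = (-2 - 45)/(-5*6*(1 + 8) - 16*(-2)) = -47/(-5*6*9 + 32) = -47/(-270 + 32) = -47/(-238) = -47*(-1/238) = 47/238 ≈ 0.19748)
L*34 + 2 = (47/238)*34 + 2 = 47/7 + 2 = 61/7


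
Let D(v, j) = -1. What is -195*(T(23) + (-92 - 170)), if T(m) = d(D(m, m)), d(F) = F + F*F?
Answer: 51090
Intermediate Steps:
d(F) = F + F**2
T(m) = 0 (T(m) = -(1 - 1) = -1*0 = 0)
-195*(T(23) + (-92 - 170)) = -195*(0 + (-92 - 170)) = -195*(0 - 262) = -195*(-262) = 51090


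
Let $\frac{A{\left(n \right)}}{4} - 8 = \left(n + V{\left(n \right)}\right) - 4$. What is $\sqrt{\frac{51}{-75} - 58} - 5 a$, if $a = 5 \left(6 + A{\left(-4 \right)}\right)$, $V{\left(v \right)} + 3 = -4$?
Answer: $550 + \frac{3 i \sqrt{163}}{5} \approx 550.0 + 7.6603 i$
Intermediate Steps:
$V{\left(v \right)} = -7$ ($V{\left(v \right)} = -3 - 4 = -7$)
$A{\left(n \right)} = -12 + 4 n$ ($A{\left(n \right)} = 32 + 4 \left(\left(n - 7\right) - 4\right) = 32 + 4 \left(\left(-7 + n\right) - 4\right) = 32 + 4 \left(-11 + n\right) = 32 + \left(-44 + 4 n\right) = -12 + 4 n$)
$a = -110$ ($a = 5 \left(6 + \left(-12 + 4 \left(-4\right)\right)\right) = 5 \left(6 - 28\right) = 5 \left(-22\right) = -110$)
$\sqrt{\frac{51}{-75} - 58} - 5 a = \sqrt{\frac{51}{-75} - 58} - -550 = \sqrt{51 \left(- \frac{1}{75}\right) - 58} + 550 = \sqrt{- \frac{17}{25} - 58} + 550 = \sqrt{- \frac{1467}{25}} + 550 = \frac{3 i \sqrt{163}}{5} + 550 = 550 + \frac{3 i \sqrt{163}}{5}$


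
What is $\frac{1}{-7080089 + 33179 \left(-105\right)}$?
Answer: $- \frac{1}{10563884} \approx -9.4662 \cdot 10^{-8}$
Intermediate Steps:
$\frac{1}{-7080089 + 33179 \left(-105\right)} = \frac{1}{-7080089 - 3483795} = \frac{1}{-10563884} = - \frac{1}{10563884}$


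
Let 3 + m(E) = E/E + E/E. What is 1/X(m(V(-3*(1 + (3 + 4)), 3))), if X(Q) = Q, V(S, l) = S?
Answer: -1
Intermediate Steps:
m(E) = -1 (m(E) = -3 + (E/E + E/E) = -3 + (1 + 1) = -3 + 2 = -1)
1/X(m(V(-3*(1 + (3 + 4)), 3))) = 1/(-1) = -1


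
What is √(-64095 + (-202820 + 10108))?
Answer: I*√256807 ≈ 506.76*I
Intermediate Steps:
√(-64095 + (-202820 + 10108)) = √(-64095 - 192712) = √(-256807) = I*√256807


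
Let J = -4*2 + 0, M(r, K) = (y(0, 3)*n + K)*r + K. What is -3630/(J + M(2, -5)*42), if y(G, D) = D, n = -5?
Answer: 1815/949 ≈ 1.9125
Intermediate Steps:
M(r, K) = K + r*(-15 + K) (M(r, K) = (3*(-5) + K)*r + K = (-15 + K)*r + K = r*(-15 + K) + K = K + r*(-15 + K))
J = -8 (J = -8 + 0 = -8)
-3630/(J + M(2, -5)*42) = -3630/(-8 + (-5 - 15*2 - 5*2)*42) = -3630/(-8 + (-5 - 30 - 10)*42) = -3630/(-8 - 45*42) = -3630/(-8 - 1890) = -3630/(-1898) = -3630*(-1/1898) = 1815/949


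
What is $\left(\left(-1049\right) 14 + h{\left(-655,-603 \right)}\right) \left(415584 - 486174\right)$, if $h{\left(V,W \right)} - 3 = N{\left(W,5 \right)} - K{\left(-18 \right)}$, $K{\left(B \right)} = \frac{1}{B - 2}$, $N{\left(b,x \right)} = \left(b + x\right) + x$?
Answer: $\frac{2156658621}{2} \approx 1.0783 \cdot 10^{9}$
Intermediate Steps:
$N{\left(b,x \right)} = b + 2 x$
$K{\left(B \right)} = \frac{1}{-2 + B}$
$h{\left(V,W \right)} = \frac{261}{20} + W$ ($h{\left(V,W \right)} = 3 - \left(-10 + \frac{1}{-2 - 18} - W\right) = 3 + \left(\left(W + 10\right) - \frac{1}{-20}\right) = 3 + \left(\left(10 + W\right) - - \frac{1}{20}\right) = 3 + \left(\left(10 + W\right) + \frac{1}{20}\right) = 3 + \left(\frac{201}{20} + W\right) = \frac{261}{20} + W$)
$\left(\left(-1049\right) 14 + h{\left(-655,-603 \right)}\right) \left(415584 - 486174\right) = \left(\left(-1049\right) 14 + \left(\frac{261}{20} - 603\right)\right) \left(415584 - 486174\right) = \left(-14686 - \frac{11799}{20}\right) \left(-70590\right) = \left(- \frac{305519}{20}\right) \left(-70590\right) = \frac{2156658621}{2}$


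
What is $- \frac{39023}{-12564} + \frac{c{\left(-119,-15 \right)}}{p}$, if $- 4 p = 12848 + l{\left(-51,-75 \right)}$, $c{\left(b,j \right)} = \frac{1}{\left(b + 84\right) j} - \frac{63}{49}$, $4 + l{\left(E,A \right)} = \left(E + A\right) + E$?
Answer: $\frac{86514550523}{27850932900} \approx 3.1063$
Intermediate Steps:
$l{\left(E,A \right)} = -4 + A + 2 E$ ($l{\left(E,A \right)} = -4 + \left(\left(E + A\right) + E\right) = -4 + \left(\left(A + E\right) + E\right) = -4 + \left(A + 2 E\right) = -4 + A + 2 E$)
$c{\left(b,j \right)} = - \frac{9}{7} + \frac{1}{j \left(84 + b\right)}$ ($c{\left(b,j \right)} = \frac{1}{\left(84 + b\right) j} - \frac{9}{7} = \frac{1}{j \left(84 + b\right)} - \frac{9}{7} = - \frac{9}{7} + \frac{1}{j \left(84 + b\right)}$)
$p = - \frac{12667}{4}$ ($p = - \frac{12848 - 181}{4} = \left(- \frac{1}{4}\right) 12667 = - \frac{12667}{4} \approx -3166.8$)
$- \frac{39023}{-12564} + \frac{c{\left(-119,-15 \right)}}{p} = - \frac{39023}{-12564} + \frac{\frac{1}{7} \frac{1}{-15} \frac{1}{84 - 119} \left(7 - -11340 - \left(-1071\right) \left(-15\right)\right)}{- \frac{12667}{4}} = \left(-39023\right) \left(- \frac{1}{12564}\right) + \frac{1}{7} \left(- \frac{1}{15}\right) \frac{1}{-35} \left(7 + 11340 - 16065\right) \left(- \frac{4}{12667}\right) = \frac{39023}{12564} + \frac{1}{7} \left(- \frac{1}{15}\right) \left(- \frac{1}{35}\right) \left(-4718\right) \left(- \frac{4}{12667}\right) = \frac{39023}{12564} - - \frac{2696}{6650175} = \frac{39023}{12564} + \frac{2696}{6650175} = \frac{86514550523}{27850932900}$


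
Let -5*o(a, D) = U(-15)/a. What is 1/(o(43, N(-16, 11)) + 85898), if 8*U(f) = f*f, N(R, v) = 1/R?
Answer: 344/29548867 ≈ 1.1642e-5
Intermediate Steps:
U(f) = f²/8 (U(f) = (f*f)/8 = f²/8)
o(a, D) = -45/(8*a) (o(a, D) = -(⅛)*(-15)²/(5*a) = -(⅛)*225/(5*a) = -45/(8*a))
1/(o(43, N(-16, 11)) + 85898) = 1/(-45/8/43 + 85898) = 1/(-45/8*1/43 + 85898) = 1/(-45/344 + 85898) = 1/(29548867/344) = 344/29548867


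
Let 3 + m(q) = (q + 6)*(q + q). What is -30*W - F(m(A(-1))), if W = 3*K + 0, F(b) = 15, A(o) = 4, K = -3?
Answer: 255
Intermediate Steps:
m(q) = -3 + 2*q*(6 + q) (m(q) = -3 + (q + 6)*(q + q) = -3 + (6 + q)*(2*q) = -3 + 2*q*(6 + q))
W = -9 (W = 3*(-3) + 0 = -9 + 0 = -9)
-30*W - F(m(A(-1))) = -30*(-9) - 1*15 = 270 - 15 = 255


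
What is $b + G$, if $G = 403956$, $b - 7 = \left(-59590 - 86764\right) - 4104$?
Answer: $253505$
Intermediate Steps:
$b = -150451$ ($b = 7 - 150458 = -150451$)
$b + G = -150451 + 403956 = 253505$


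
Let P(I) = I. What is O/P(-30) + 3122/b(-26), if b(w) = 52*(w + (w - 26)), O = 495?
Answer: -35023/2028 ≈ -17.270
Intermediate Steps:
b(w) = -1352 + 104*w (b(w) = 52*(w + (-26 + w)) = 52*(-26 + 2*w) = -1352 + 104*w)
O/P(-30) + 3122/b(-26) = 495/(-30) + 3122/(-1352 + 104*(-26)) = 495*(-1/30) + 3122/(-1352 - 2704) = -33/2 + 3122/(-4056) = -33/2 + 3122*(-1/4056) = -33/2 - 1561/2028 = -35023/2028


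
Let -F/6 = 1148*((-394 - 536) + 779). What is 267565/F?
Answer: 267565/1040088 ≈ 0.25725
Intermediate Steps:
F = 1040088 (F = -6888*((-394 - 536) + 779) = -6888*(-930 + 779) = -6888*(-151) = -6*(-173348) = 1040088)
267565/F = 267565/1040088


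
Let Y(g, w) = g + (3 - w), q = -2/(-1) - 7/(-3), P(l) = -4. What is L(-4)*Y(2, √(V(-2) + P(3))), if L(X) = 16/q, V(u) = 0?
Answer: 240/13 - 96*I/13 ≈ 18.462 - 7.3846*I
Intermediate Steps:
q = 13/3 (q = -2*(-1) - 7*(-⅓) = 2 + 7/3 = 13/3 ≈ 4.3333)
L(X) = 48/13 (L(X) = 16/(13/3) = 16*(3/13) = 48/13)
Y(g, w) = 3 + g - w
L(-4)*Y(2, √(V(-2) + P(3))) = 48*(3 + 2 - √(0 - 4))/13 = 48*(3 + 2 - √(-4))/13 = 48*(3 + 2 - 2*I)/13 = 48*(5 - 2*I)/13 = 240/13 - 96*I/13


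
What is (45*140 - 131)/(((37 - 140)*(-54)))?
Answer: 6169/5562 ≈ 1.1091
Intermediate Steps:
(45*140 - 131)/(((37 - 140)*(-54))) = (6300 - 131)/((-103*(-54))) = 6169/5562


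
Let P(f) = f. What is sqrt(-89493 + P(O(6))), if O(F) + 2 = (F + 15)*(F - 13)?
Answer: I*sqrt(89642) ≈ 299.4*I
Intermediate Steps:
O(F) = -2 + (-13 + F)*(15 + F) (O(F) = -2 + (F + 15)*(F - 13) = -2 + (15 + F)*(-13 + F) = -2 + (-13 + F)*(15 + F))
sqrt(-89493 + P(O(6))) = sqrt(-89493 + (-197 + 6**2 + 2*6)) = sqrt(-89493 + (-197 + 36 + 12)) = sqrt(-89493 - 149) = sqrt(-89642) = I*sqrt(89642)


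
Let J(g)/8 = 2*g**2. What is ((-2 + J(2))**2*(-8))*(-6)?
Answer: 184512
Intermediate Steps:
J(g) = 16*g**2 (J(g) = 8*(2*g**2) = 16*g**2)
((-2 + J(2))**2*(-8))*(-6) = ((-2 + 16*2**2)**2*(-8))*(-6) = ((-2 + 16*4)**2*(-8))*(-6) = ((-2 + 64)**2*(-8))*(-6) = (62**2*(-8))*(-6) = (3844*(-8))*(-6) = -30752*(-6) = 184512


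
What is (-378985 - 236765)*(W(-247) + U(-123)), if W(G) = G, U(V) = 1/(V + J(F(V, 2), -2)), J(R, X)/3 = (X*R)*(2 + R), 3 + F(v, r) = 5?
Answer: 8669349500/57 ≈ 1.5209e+8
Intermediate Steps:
F(v, r) = 2 (F(v, r) = -3 + 5 = 2)
J(R, X) = 3*R*X*(2 + R) (J(R, X) = 3*((X*R)*(2 + R)) = 3*((R*X)*(2 + R)) = 3*(R*X*(2 + R)) = 3*R*X*(2 + R))
U(V) = 1/(-48 + V) (U(V) = 1/(V + 3*2*(-2)*(2 + 2)) = 1/(V + 3*2*(-2)*4) = 1/(V - 48) = 1/(-48 + V))
(-378985 - 236765)*(W(-247) + U(-123)) = (-378985 - 236765)*(-247 + 1/(-48 - 123)) = -615750*(-247 + 1/(-171)) = -615750*(-247 - 1/171) = -615750*(-42238/171) = 8669349500/57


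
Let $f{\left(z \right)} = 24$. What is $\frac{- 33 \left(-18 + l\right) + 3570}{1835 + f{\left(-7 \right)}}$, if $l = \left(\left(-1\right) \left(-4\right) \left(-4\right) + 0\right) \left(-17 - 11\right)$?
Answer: $- \frac{10620}{1859} \approx -5.7127$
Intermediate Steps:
$l = 448$ ($l = \left(4 \left(-4\right) + 0\right) \left(-28\right) = \left(-16 + 0\right) \left(-28\right) = \left(-16\right) \left(-28\right) = 448$)
$\frac{- 33 \left(-18 + l\right) + 3570}{1835 + f{\left(-7 \right)}} = \frac{- 33 \left(-18 + 448\right) + 3570}{1835 + 24} = \frac{\left(-33\right) 430 + 3570}{1859} = \left(-14190 + 3570\right) \frac{1}{1859} = \left(-10620\right) \frac{1}{1859} = - \frac{10620}{1859}$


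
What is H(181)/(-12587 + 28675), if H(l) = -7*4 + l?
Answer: 153/16088 ≈ 0.0095102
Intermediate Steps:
H(l) = -28 + l
H(181)/(-12587 + 28675) = (-28 + 181)/(-12587 + 28675) = 153/16088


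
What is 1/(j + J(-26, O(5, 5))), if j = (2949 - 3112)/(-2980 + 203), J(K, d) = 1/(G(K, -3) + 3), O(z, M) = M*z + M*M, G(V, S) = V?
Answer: 63871/972 ≈ 65.711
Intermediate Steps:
O(z, M) = M² + M*z (O(z, M) = M*z + M² = M² + M*z)
J(K, d) = 1/(3 + K) (J(K, d) = 1/(K + 3) = 1/(3 + K))
j = 163/2777 (j = -163/(-2777) = -163*(-1/2777) = 163/2777 ≈ 0.058696)
1/(j + J(-26, O(5, 5))) = 1/(163/2777 + 1/(3 - 26)) = 1/(163/2777 + 1/(-23)) = 1/(163/2777 - 1/23) = 1/(972/63871) = 63871/972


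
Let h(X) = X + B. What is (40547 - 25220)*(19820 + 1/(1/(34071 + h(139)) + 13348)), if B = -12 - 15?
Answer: 138607644486363741/456274685 ≈ 3.0378e+8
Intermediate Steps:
B = -27
h(X) = -27 + X (h(X) = X - 27 = -27 + X)
(40547 - 25220)*(19820 + 1/(1/(34071 + h(139)) + 13348)) = (40547 - 25220)*(19820 + 1/(1/(34071 + (-27 + 139)) + 13348)) = 15327*(19820 + 1/(1/(34071 + 112) + 13348)) = 15327*(19820 + 1/(1/34183 + 13348)) = 15327*(19820 + 1/(456274685/34183)) = 15327*(19820 + 34183/456274685) = 15327*(9043364290883/456274685) = 138607644486363741/456274685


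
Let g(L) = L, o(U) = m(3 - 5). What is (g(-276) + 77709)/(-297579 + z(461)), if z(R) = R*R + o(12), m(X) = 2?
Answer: -25811/28352 ≈ -0.91038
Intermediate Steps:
o(U) = 2
z(R) = 2 + R**2 (z(R) = R*R + 2 = R**2 + 2 = 2 + R**2)
(g(-276) + 77709)/(-297579 + z(461)) = (-276 + 77709)/(-297579 + (2 + 461**2)) = 77433/(-297579 + (2 + 212521)) = 77433/(-297579 + 212523) = 77433/(-85056) = 77433*(-1/85056) = -25811/28352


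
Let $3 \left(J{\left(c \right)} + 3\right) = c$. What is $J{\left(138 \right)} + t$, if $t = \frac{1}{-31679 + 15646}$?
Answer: $\frac{689418}{16033} \approx 43.0$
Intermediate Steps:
$t = - \frac{1}{16033}$ ($t = \frac{1}{-16033} = - \frac{1}{16033} \approx -6.2371 \cdot 10^{-5}$)
$J{\left(c \right)} = -3 + \frac{c}{3}$
$J{\left(138 \right)} + t = \left(-3 + \frac{1}{3} \cdot 138\right) - \frac{1}{16033} = \left(-3 + 46\right) - \frac{1}{16033} = 43 - \frac{1}{16033} = \frac{689418}{16033}$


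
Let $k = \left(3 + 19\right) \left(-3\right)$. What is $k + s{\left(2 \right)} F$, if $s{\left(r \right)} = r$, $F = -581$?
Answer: $-1228$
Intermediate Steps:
$k = -66$ ($k = 22 \left(-3\right) = -66$)
$k + s{\left(2 \right)} F = -66 + 2 \left(-581\right) = -66 - 1162 = -1228$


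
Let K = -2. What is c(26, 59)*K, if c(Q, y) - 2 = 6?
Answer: -16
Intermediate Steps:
c(Q, y) = 8 (c(Q, y) = 2 + 6 = 8)
c(26, 59)*K = 8*(-2) = -16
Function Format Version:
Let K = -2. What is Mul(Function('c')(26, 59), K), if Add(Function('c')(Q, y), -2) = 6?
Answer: -16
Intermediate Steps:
Function('c')(Q, y) = 8 (Function('c')(Q, y) = Add(2, 6) = 8)
Mul(Function('c')(26, 59), K) = Mul(8, -2) = -16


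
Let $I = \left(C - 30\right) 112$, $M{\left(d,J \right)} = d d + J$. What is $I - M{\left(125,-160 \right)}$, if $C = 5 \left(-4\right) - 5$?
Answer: $-21625$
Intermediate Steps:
$M{\left(d,J \right)} = J + d^{2}$ ($M{\left(d,J \right)} = d^{2} + J = J + d^{2}$)
$C = -25$ ($C = -20 - 5 = -25$)
$I = -6160$ ($I = \left(-25 - 30\right) 112 = \left(-55\right) 112 = -6160$)
$I - M{\left(125,-160 \right)} = -6160 - \left(-160 + 125^{2}\right) = -6160 - \left(-160 + 15625\right) = -6160 - 15465 = -21625$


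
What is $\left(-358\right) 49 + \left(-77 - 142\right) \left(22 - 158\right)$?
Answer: $12242$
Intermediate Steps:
$\left(-358\right) 49 + \left(-77 - 142\right) \left(22 - 158\right) = -17542 - -29784 = -17542 + 29784 = 12242$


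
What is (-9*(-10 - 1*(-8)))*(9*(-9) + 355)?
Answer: 4932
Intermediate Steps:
(-9*(-10 - 1*(-8)))*(9*(-9) + 355) = (-9*(-10 + 8))*(-81 + 355) = -9*(-2)*274 = 18*274 = 4932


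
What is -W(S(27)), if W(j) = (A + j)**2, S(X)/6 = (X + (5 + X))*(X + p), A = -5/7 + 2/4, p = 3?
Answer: -22104850329/196 ≈ -1.1278e+8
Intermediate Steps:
A = -3/14 (A = -5*1/7 + 2*(1/4) = -5/7 + 1/2 = -3/14 ≈ -0.21429)
S(X) = 6*(3 + X)*(5 + 2*X) (S(X) = 6*((X + (5 + X))*(X + 3)) = 6*((5 + 2*X)*(3 + X)) = 6*((3 + X)*(5 + 2*X)) = 6*(3 + X)*(5 + 2*X))
W(j) = (-3/14 + j)**2
-W(S(27)) = -(-3 + 14*(90 + 12*27**2 + 66*27))**2/196 = -(-3 + 14*(90 + 12*729 + 1782))**2/196 = -(-3 + 14*(90 + 8748 + 1782))**2/196 = -(-3 + 14*10620)**2/196 = -(-3 + 148680)**2/196 = -148677**2/196 = -22104850329/196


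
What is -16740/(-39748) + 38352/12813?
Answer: 144908743/42440927 ≈ 3.4144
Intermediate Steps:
-16740/(-39748) + 38352/12813 = -16740*(-1/39748) + 38352*(1/12813) = 4185/9937 + 12784/4271 = 144908743/42440927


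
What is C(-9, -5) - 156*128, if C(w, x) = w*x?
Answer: -19923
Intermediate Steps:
C(-9, -5) - 156*128 = -9*(-5) - 156*128 = 45 - 19968 = -19923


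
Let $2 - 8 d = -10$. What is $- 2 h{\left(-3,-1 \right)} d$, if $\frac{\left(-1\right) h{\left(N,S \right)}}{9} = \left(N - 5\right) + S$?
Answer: $-243$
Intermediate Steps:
$d = \frac{3}{2}$ ($d = \frac{1}{4} - - \frac{5}{4} = \frac{1}{4} + \frac{5}{4} = \frac{3}{2} \approx 1.5$)
$h{\left(N,S \right)} = 45 - 9 N - 9 S$ ($h{\left(N,S \right)} = - 9 \left(\left(N - 5\right) + S\right) = - 9 \left(\left(-5 + N\right) + S\right) = - 9 \left(-5 + N + S\right) = 45 - 9 N - 9 S$)
$- 2 h{\left(-3,-1 \right)} d = - 2 \left(45 - -27 - -9\right) \frac{3}{2} = - 2 \left(45 + 27 + 9\right) \frac{3}{2} = \left(-2\right) 81 \cdot \frac{3}{2} = \left(-162\right) \frac{3}{2} = -243$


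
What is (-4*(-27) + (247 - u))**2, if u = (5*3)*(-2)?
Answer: 148225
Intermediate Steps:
u = -30 (u = 15*(-2) = -30)
(-4*(-27) + (247 - u))**2 = (-4*(-27) + (247 - 1*(-30)))**2 = (108 + (247 + 30))**2 = (108 + 277)**2 = 385**2 = 148225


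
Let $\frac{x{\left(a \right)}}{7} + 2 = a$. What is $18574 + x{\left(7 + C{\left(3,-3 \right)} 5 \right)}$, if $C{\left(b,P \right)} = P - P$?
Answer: $18609$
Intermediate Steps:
$C{\left(b,P \right)} = 0$
$x{\left(a \right)} = -14 + 7 a$
$18574 + x{\left(7 + C{\left(3,-3 \right)} 5 \right)} = 18574 - \left(14 - 7 \left(7 + 0 \cdot 5\right)\right) = 18574 - \left(14 - 7 \left(7 + 0\right)\right) = 18574 + \left(-14 + 7 \cdot 7\right) = 18574 + \left(-14 + 49\right) = 18574 + 35 = 18609$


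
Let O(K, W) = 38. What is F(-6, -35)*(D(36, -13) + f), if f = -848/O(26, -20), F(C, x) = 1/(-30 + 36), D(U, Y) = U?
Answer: 130/57 ≈ 2.2807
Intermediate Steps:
F(C, x) = 1/6
f = -424/19 (f = -848/38 = -848*1/38 = -424/19 ≈ -22.316)
F(-6, -35)*(D(36, -13) + f) = (36 - 424/19)/6 = (1/6)*(260/19) = 130/57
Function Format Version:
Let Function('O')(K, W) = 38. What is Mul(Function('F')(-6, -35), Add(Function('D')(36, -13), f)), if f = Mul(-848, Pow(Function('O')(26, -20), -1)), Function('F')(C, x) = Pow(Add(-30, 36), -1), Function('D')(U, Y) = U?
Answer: Rational(130, 57) ≈ 2.2807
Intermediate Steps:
Function('F')(C, x) = Rational(1, 6) (Function('F')(C, x) = Pow(6, -1) = Rational(1, 6))
f = Rational(-424, 19) (f = Mul(-848, Pow(38, -1)) = Mul(-848, Rational(1, 38)) = Rational(-424, 19) ≈ -22.316)
Mul(Function('F')(-6, -35), Add(Function('D')(36, -13), f)) = Mul(Rational(1, 6), Add(36, Rational(-424, 19))) = Mul(Rational(1, 6), Rational(260, 19)) = Rational(130, 57)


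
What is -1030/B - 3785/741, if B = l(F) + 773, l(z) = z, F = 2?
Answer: -739321/114855 ≈ -6.4370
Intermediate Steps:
B = 775 (B = 2 + 773 = 775)
-1030/B - 3785/741 = -1030/775 - 3785/741 = -1030*1/775 - 3785*1/741 = -206/155 - 3785/741 = -739321/114855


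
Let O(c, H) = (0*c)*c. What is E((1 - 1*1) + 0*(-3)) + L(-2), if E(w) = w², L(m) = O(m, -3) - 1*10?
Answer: -10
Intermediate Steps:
O(c, H) = 0 (O(c, H) = 0*c = 0)
L(m) = -10 (L(m) = 0 - 1*10 = 0 - 10 = -10)
E((1 - 1*1) + 0*(-3)) + L(-2) = ((1 - 1*1) + 0*(-3))² - 10 = ((1 - 1) + 0)² - 10 = (0 + 0)² - 10 = 0² - 10 = 0 - 10 = -10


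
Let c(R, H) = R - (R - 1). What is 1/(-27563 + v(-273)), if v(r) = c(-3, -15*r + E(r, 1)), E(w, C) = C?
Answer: -1/27562 ≈ -3.6282e-5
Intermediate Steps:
c(R, H) = 1 (c(R, H) = R - (-1 + R) = R + (1 - R) = 1)
v(r) = 1
1/(-27563 + v(-273)) = 1/(-27563 + 1) = 1/(-27562) = -1/27562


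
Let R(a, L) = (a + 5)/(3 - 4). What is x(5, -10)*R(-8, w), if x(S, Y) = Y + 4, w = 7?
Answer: -18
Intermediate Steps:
x(S, Y) = 4 + Y
R(a, L) = -5 - a (R(a, L) = (5 + a)/(-1) = (5 + a)*(-1) = -5 - a)
x(5, -10)*R(-8, w) = (4 - 10)*(-5 - 1*(-8)) = -6*(-5 + 8) = -6*3 = -18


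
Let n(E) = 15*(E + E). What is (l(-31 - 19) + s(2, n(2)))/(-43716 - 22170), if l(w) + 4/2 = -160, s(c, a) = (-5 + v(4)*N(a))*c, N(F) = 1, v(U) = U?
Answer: 82/32943 ≈ 0.0024891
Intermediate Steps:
n(E) = 30*E (n(E) = 15*(2*E) = 30*E)
s(c, a) = -c (s(c, a) = (-5 + 4*1)*c = (-5 + 4)*c = -c)
l(w) = -162 (l(w) = -2 - 160 = -162)
(l(-31 - 19) + s(2, n(2)))/(-43716 - 22170) = (-162 - 1*2)/(-43716 - 22170) = (-162 - 2)/(-65886) = -164*(-1/65886) = 82/32943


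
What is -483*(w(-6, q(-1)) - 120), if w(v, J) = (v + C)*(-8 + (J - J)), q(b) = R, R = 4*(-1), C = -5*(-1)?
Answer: 54096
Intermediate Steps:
C = 5
R = -4
q(b) = -4
w(v, J) = -40 - 8*v (w(v, J) = (v + 5)*(-8 + (J - J)) = (5 + v)*(-8 + 0) = (5 + v)*(-8) = -40 - 8*v)
-483*(w(-6, q(-1)) - 120) = -483*((-40 - 8*(-6)) - 120) = -483*((-40 + 48) - 120) = -483*(8 - 120) = -483*(-112) = 54096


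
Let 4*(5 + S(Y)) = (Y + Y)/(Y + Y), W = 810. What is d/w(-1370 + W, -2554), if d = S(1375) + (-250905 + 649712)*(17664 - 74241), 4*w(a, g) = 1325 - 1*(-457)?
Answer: -90253214575/1782 ≈ -5.0647e+7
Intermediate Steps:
w(a, g) = 891/2 (w(a, g) = (1325 - 1*(-457))/4 = (1325 + 457)/4 = (¼)*1782 = 891/2)
S(Y) = -19/4 (S(Y) = -5 + ((Y + Y)/(Y + Y))/4 = -5 + ((2*Y)/((2*Y)))/4 = -5 + ((2*Y)*(1/(2*Y)))/4 = -5 + (¼)*1 = -5 + ¼ = -19/4)
d = -90253214575/4 (d = -19/4 + (-250905 + 649712)*(17664 - 74241) = -19/4 + 398807*(-56577) = -19/4 - 22563303639 = -90253214575/4 ≈ -2.2563e+10)
d/w(-1370 + W, -2554) = -90253214575/(4*891/2) = -90253214575/4*2/891 = -90253214575/1782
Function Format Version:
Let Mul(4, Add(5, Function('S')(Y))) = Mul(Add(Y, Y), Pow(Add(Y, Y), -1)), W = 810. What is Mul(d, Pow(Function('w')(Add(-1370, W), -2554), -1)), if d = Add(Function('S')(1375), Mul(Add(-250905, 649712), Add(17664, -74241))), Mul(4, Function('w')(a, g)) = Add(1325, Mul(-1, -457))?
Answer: Rational(-90253214575, 1782) ≈ -5.0647e+7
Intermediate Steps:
Function('w')(a, g) = Rational(891, 2) (Function('w')(a, g) = Mul(Rational(1, 4), Add(1325, Mul(-1, -457))) = Mul(Rational(1, 4), Add(1325, 457)) = Mul(Rational(1, 4), 1782) = Rational(891, 2))
Function('S')(Y) = Rational(-19, 4) (Function('S')(Y) = Add(-5, Mul(Rational(1, 4), Mul(Add(Y, Y), Pow(Add(Y, Y), -1)))) = Add(-5, Mul(Rational(1, 4), Mul(Mul(2, Y), Pow(Mul(2, Y), -1)))) = Add(-5, Mul(Rational(1, 4), Mul(Mul(2, Y), Mul(Rational(1, 2), Pow(Y, -1))))) = Add(-5, Mul(Rational(1, 4), 1)) = Add(-5, Rational(1, 4)) = Rational(-19, 4))
d = Rational(-90253214575, 4) (d = Add(Rational(-19, 4), Mul(Add(-250905, 649712), Add(17664, -74241))) = Add(Rational(-19, 4), Mul(398807, -56577)) = Add(Rational(-19, 4), -22563303639) = Rational(-90253214575, 4) ≈ -2.2563e+10)
Mul(d, Pow(Function('w')(Add(-1370, W), -2554), -1)) = Mul(Rational(-90253214575, 4), Pow(Rational(891, 2), -1)) = Mul(Rational(-90253214575, 4), Rational(2, 891)) = Rational(-90253214575, 1782)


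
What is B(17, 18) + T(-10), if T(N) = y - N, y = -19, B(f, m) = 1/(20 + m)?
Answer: -341/38 ≈ -8.9737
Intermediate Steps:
T(N) = -19 - N
B(17, 18) + T(-10) = 1/(20 + 18) + (-19 - 1*(-10)) = 1/38 + (-19 + 10) = 1/38 - 9 = -341/38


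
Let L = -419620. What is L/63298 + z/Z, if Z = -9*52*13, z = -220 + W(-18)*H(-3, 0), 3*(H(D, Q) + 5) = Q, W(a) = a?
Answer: -48937295/7405866 ≈ -6.6079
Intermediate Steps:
H(D, Q) = -5 + Q/3
z = -130 (z = -220 - 18*(-5 + (1/3)*0) = -220 - 18*(-5 + 0) = -220 - 18*(-5) = -220 + 90 = -130)
Z = -6084 (Z = -468*13 = -6084)
L/63298 + z/Z = -419620/63298 - 130/(-6084) = -419620*1/63298 - 130*(-1/6084) = -209810/31649 + 5/234 = -48937295/7405866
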